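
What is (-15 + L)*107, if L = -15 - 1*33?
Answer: -6741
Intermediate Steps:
L = -48 (L = -15 - 33 = -48)
(-15 + L)*107 = (-15 - 48)*107 = -63*107 = -6741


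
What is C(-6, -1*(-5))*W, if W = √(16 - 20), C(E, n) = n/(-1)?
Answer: -10*I ≈ -10.0*I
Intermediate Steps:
C(E, n) = -n (C(E, n) = n*(-1) = -n)
W = 2*I (W = √(-4) = 2*I ≈ 2.0*I)
C(-6, -1*(-5))*W = (-(-1)*(-5))*(2*I) = (-1*5)*(2*I) = -10*I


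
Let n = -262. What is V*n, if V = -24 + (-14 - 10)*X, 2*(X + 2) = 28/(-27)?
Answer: -85936/9 ≈ -9548.4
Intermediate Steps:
X = -68/27 (X = -2 + (28/(-27))/2 = -2 + (28*(-1/27))/2 = -2 + (½)*(-28/27) = -2 - 14/27 = -68/27 ≈ -2.5185)
V = 328/9 (V = -24 + (-14 - 10)*(-68/27) = -24 - 24*(-68/27) = -24 + 544/9 = 328/9 ≈ 36.444)
V*n = (328/9)*(-262) = -85936/9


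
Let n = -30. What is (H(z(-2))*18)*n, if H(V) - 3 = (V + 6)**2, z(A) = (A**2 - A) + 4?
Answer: -139860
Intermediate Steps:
z(A) = 4 + A**2 - A
H(V) = 3 + (6 + V)**2 (H(V) = 3 + (V + 6)**2 = 3 + (6 + V)**2)
(H(z(-2))*18)*n = ((3 + (6 + (4 + (-2)**2 - 1*(-2)))**2)*18)*(-30) = ((3 + (6 + (4 + 4 + 2))**2)*18)*(-30) = ((3 + (6 + 10)**2)*18)*(-30) = ((3 + 16**2)*18)*(-30) = ((3 + 256)*18)*(-30) = (259*18)*(-30) = 4662*(-30) = -139860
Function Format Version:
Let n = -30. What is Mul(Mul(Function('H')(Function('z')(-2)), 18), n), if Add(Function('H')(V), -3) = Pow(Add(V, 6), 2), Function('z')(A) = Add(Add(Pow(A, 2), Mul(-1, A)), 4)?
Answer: -139860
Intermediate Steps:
Function('z')(A) = Add(4, Pow(A, 2), Mul(-1, A))
Function('H')(V) = Add(3, Pow(Add(6, V), 2)) (Function('H')(V) = Add(3, Pow(Add(V, 6), 2)) = Add(3, Pow(Add(6, V), 2)))
Mul(Mul(Function('H')(Function('z')(-2)), 18), n) = Mul(Mul(Add(3, Pow(Add(6, Add(4, Pow(-2, 2), Mul(-1, -2))), 2)), 18), -30) = Mul(Mul(Add(3, Pow(Add(6, Add(4, 4, 2)), 2)), 18), -30) = Mul(Mul(Add(3, Pow(Add(6, 10), 2)), 18), -30) = Mul(Mul(Add(3, Pow(16, 2)), 18), -30) = Mul(Mul(Add(3, 256), 18), -30) = Mul(Mul(259, 18), -30) = Mul(4662, -30) = -139860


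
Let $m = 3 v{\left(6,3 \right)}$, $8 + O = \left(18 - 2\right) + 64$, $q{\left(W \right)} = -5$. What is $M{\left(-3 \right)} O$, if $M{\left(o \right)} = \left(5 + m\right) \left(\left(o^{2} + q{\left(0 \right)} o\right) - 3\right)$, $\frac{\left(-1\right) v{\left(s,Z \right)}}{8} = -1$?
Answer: $43848$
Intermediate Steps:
$v{\left(s,Z \right)} = 8$ ($v{\left(s,Z \right)} = \left(-8\right) \left(-1\right) = 8$)
$O = 72$ ($O = -8 + \left(\left(18 - 2\right) + 64\right) = -8 + \left(16 + 64\right) = -8 + 80 = 72$)
$m = 24$ ($m = 3 \cdot 8 = 24$)
$M{\left(o \right)} = -87 - 145 o + 29 o^{2}$ ($M{\left(o \right)} = \left(5 + 24\right) \left(\left(o^{2} - 5 o\right) - 3\right) = 29 \left(-3 + o^{2} - 5 o\right) = -87 - 145 o + 29 o^{2}$)
$M{\left(-3 \right)} O = \left(-87 - -435 + 29 \left(-3\right)^{2}\right) 72 = \left(-87 + 435 + 29 \cdot 9\right) 72 = \left(-87 + 435 + 261\right) 72 = 609 \cdot 72 = 43848$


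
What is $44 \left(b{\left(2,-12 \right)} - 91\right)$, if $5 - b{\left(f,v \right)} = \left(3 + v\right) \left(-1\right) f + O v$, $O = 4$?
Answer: $-2464$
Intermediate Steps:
$b{\left(f,v \right)} = 5 - 4 v - f \left(-3 - v\right)$ ($b{\left(f,v \right)} = 5 - \left(\left(3 + v\right) \left(-1\right) f + 4 v\right) = 5 - \left(\left(-3 - v\right) f + 4 v\right) = 5 - \left(f \left(-3 - v\right) + 4 v\right) = 5 - \left(4 v + f \left(-3 - v\right)\right) = 5 - 4 v - f \left(-3 - v\right)$)
$44 \left(b{\left(2,-12 \right)} - 91\right) = 44 \left(\left(5 - -48 + 3 \cdot 2 + 2 \left(-12\right)\right) - 91\right) = 44 \left(\left(5 + 48 + 6 - 24\right) - 91\right) = 44 \left(35 - 91\right) = 44 \left(-56\right) = -2464$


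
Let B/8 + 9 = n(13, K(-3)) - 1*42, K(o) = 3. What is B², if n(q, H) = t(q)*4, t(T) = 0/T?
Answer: 166464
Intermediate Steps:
t(T) = 0
n(q, H) = 0 (n(q, H) = 0*4 = 0)
B = -408 (B = -72 + 8*(0 - 1*42) = -72 + 8*(0 - 42) = -72 + 8*(-42) = -72 - 336 = -408)
B² = (-408)² = 166464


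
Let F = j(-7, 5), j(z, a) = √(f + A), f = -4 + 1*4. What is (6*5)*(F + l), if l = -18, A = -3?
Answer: -540 + 30*I*√3 ≈ -540.0 + 51.962*I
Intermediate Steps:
f = 0 (f = -4 + 4 = 0)
j(z, a) = I*√3 (j(z, a) = √(0 - 3) = √(-3) = I*√3)
F = I*√3 ≈ 1.732*I
(6*5)*(F + l) = (6*5)*(I*√3 - 18) = 30*(-18 + I*√3) = -540 + 30*I*√3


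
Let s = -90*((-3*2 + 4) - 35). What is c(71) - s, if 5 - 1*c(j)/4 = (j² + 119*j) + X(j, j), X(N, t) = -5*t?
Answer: -55850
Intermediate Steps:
s = 3330 (s = -90*((-6 + 4) - 35) = -90*(-2 - 35) = -90*(-37) = 3330)
c(j) = 20 - 456*j - 4*j² (c(j) = 20 - 4*((j² + 119*j) - 5*j) = 20 - 4*(j² + 114*j) = 20 + (-456*j - 4*j²) = 20 - 456*j - 4*j²)
c(71) - s = (20 - 456*71 - 4*71²) - 1*3330 = (20 - 32376 - 4*5041) - 3330 = (20 - 32376 - 20164) - 3330 = -52520 - 3330 = -55850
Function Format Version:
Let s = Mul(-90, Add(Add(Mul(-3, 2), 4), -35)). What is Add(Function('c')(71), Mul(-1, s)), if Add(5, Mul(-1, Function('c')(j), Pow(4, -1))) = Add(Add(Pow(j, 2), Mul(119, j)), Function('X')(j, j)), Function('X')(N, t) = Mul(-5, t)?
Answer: -55850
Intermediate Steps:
s = 3330 (s = Mul(-90, Add(Add(-6, 4), -35)) = Mul(-90, Add(-2, -35)) = Mul(-90, -37) = 3330)
Function('c')(j) = Add(20, Mul(-456, j), Mul(-4, Pow(j, 2))) (Function('c')(j) = Add(20, Mul(-4, Add(Add(Pow(j, 2), Mul(119, j)), Mul(-5, j)))) = Add(20, Mul(-4, Add(Pow(j, 2), Mul(114, j)))) = Add(20, Add(Mul(-456, j), Mul(-4, Pow(j, 2)))) = Add(20, Mul(-456, j), Mul(-4, Pow(j, 2))))
Add(Function('c')(71), Mul(-1, s)) = Add(Add(20, Mul(-456, 71), Mul(-4, Pow(71, 2))), Mul(-1, 3330)) = Add(Add(20, -32376, Mul(-4, 5041)), -3330) = Add(Add(20, -32376, -20164), -3330) = Add(-52520, -3330) = -55850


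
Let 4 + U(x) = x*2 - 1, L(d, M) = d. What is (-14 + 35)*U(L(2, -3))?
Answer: -21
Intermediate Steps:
U(x) = -5 + 2*x (U(x) = -4 + (x*2 - 1) = -4 + (2*x - 1) = -4 + (-1 + 2*x) = -5 + 2*x)
(-14 + 35)*U(L(2, -3)) = (-14 + 35)*(-5 + 2*2) = 21*(-5 + 4) = 21*(-1) = -21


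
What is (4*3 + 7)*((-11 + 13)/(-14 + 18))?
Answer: 19/2 ≈ 9.5000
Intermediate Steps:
(4*3 + 7)*((-11 + 13)/(-14 + 18)) = (12 + 7)*(2/4) = 19*(2*(1/4)) = 19*(1/2) = 19/2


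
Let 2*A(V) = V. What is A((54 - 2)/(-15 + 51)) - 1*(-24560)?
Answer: 442093/18 ≈ 24561.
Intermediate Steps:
A(V) = V/2
A((54 - 2)/(-15 + 51)) - 1*(-24560) = ((54 - 2)/(-15 + 51))/2 - 1*(-24560) = (52/36)/2 + 24560 = (52*(1/36))/2 + 24560 = (½)*(13/9) + 24560 = 13/18 + 24560 = 442093/18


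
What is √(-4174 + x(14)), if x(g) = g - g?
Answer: I*√4174 ≈ 64.606*I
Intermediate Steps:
x(g) = 0
√(-4174 + x(14)) = √(-4174 + 0) = √(-4174) = I*√4174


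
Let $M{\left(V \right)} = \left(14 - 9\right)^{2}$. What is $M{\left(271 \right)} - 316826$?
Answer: $-316801$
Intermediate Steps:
$M{\left(V \right)} = 25$ ($M{\left(V \right)} = 5^{2} = 25$)
$M{\left(271 \right)} - 316826 = 25 - 316826 = -316801$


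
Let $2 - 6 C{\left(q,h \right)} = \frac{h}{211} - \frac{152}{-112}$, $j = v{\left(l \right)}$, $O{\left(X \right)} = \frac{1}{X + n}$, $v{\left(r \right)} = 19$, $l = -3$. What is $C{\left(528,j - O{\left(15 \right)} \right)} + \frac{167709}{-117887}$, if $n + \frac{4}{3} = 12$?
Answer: $- \frac{397128649}{298489884} \approx -1.3305$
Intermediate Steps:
$n = \frac{32}{3}$ ($n = - \frac{4}{3} + 12 = \frac{32}{3} \approx 10.667$)
$O{\left(X \right)} = \frac{1}{\frac{32}{3} + X}$ ($O{\left(X \right)} = \frac{1}{X + \frac{32}{3}} = \frac{1}{\frac{32}{3} + X}$)
$j = 19$
$C{\left(q,h \right)} = \frac{3}{28} - \frac{h}{1266}$ ($C{\left(q,h \right)} = \frac{1}{3} - \frac{\frac{h}{211} - \frac{152}{-112}}{6} = \frac{1}{3} - \frac{h \frac{1}{211} - - \frac{19}{14}}{6} = \frac{1}{3} - \frac{\frac{h}{211} + \frac{19}{14}}{6} = \frac{1}{3} - \frac{\frac{19}{14} + \frac{h}{211}}{6} = \frac{1}{3} - \left(\frac{19}{84} + \frac{h}{1266}\right) = \frac{3}{28} - \frac{h}{1266}$)
$C{\left(528,j - O{\left(15 \right)} \right)} + \frac{167709}{-117887} = \left(\frac{3}{28} - \frac{19 - \frac{3}{32 + 3 \cdot 15}}{1266}\right) + \frac{167709}{-117887} = \left(\frac{3}{28} - \frac{19 - \frac{3}{32 + 45}}{1266}\right) + 167709 \left(- \frac{1}{117887}\right) = \left(\frac{3}{28} - \frac{19 - \frac{3}{77}}{1266}\right) - \frac{167709}{117887} = \left(\frac{3}{28} - \frac{730}{48741}\right) - \frac{167709}{117887} = \frac{2567}{27852} - \frac{167709}{117887} = - \frac{397128649}{298489884}$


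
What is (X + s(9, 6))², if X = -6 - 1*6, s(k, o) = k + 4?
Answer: 1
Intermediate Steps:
s(k, o) = 4 + k
X = -12 (X = -6 - 6 = -12)
(X + s(9, 6))² = (-12 + (4 + 9))² = (-12 + 13)² = 1² = 1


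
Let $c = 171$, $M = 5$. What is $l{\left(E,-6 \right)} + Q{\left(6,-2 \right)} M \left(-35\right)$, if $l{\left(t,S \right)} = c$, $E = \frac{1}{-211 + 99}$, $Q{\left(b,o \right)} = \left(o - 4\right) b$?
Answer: $6471$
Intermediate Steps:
$Q{\left(b,o \right)} = b \left(-4 + o\right)$ ($Q{\left(b,o \right)} = \left(-4 + o\right) b = b \left(-4 + o\right)$)
$E = - \frac{1}{112}$ ($E = \frac{1}{-112} = - \frac{1}{112} \approx -0.0089286$)
$l{\left(t,S \right)} = 171$
$l{\left(E,-6 \right)} + Q{\left(6,-2 \right)} M \left(-35\right) = 171 + 6 \left(-4 - 2\right) 5 \left(-35\right) = 171 + 6 \left(-6\right) 5 \left(-35\right) = 171 + \left(-36\right) 5 \left(-35\right) = 171 - -6300 = 171 + 6300 = 6471$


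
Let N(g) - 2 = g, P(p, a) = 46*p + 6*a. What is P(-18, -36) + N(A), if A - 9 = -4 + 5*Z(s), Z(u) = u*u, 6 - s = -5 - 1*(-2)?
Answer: -632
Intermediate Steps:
s = 9 (s = 6 - (-5 - 1*(-2)) = 6 - (-5 + 2) = 6 - 1*(-3) = 6 + 3 = 9)
Z(u) = u²
P(p, a) = 6*a + 46*p
A = 410 (A = 9 + (-4 + 5*9²) = 9 + (-4 + 5*81) = 9 + (-4 + 405) = 9 + 401 = 410)
N(g) = 2 + g
P(-18, -36) + N(A) = (6*(-36) + 46*(-18)) + (2 + 410) = (-216 - 828) + 412 = -1044 + 412 = -632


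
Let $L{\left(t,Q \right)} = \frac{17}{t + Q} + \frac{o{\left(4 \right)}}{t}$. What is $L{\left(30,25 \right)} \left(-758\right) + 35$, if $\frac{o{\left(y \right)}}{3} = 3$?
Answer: $- \frac{23468}{55} \approx -426.69$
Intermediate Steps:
$o{\left(y \right)} = 9$ ($o{\left(y \right)} = 3 \cdot 3 = 9$)
$L{\left(t,Q \right)} = \frac{9}{t} + \frac{17}{Q + t}$ ($L{\left(t,Q \right)} = \frac{17}{t + Q} + \frac{9}{t} = \frac{17}{Q + t} + \frac{9}{t} = \frac{9}{t} + \frac{17}{Q + t}$)
$L{\left(30,25 \right)} \left(-758\right) + 35 = \frac{9 \cdot 25 + 26 \cdot 30}{30 \left(25 + 30\right)} \left(-758\right) + 35 = \frac{225 + 780}{30 \cdot 55} \left(-758\right) + 35 = \frac{1}{30} \cdot \frac{1}{55} \cdot 1005 \left(-758\right) + 35 = \frac{67}{110} \left(-758\right) + 35 = - \frac{25393}{55} + 35 = - \frac{23468}{55}$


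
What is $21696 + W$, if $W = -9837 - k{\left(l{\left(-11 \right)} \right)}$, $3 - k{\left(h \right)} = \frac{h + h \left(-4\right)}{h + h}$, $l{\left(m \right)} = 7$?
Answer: $\frac{23709}{2} \approx 11855.0$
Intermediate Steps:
$k{\left(h \right)} = \frac{9}{2}$ ($k{\left(h \right)} = 3 - \frac{h + h \left(-4\right)}{h + h} = 3 - \frac{h - 4 h}{2 h} = 3 - - 3 h \frac{1}{2 h} = 3 - - \frac{3}{2} = 3 + \frac{3}{2} = \frac{9}{2}$)
$W = - \frac{19683}{2}$ ($W = -9837 - \frac{9}{2} = - \frac{19683}{2} \approx -9841.5$)
$21696 + W = 21696 - \frac{19683}{2} = \frac{23709}{2}$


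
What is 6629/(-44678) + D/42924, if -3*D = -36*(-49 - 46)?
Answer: -27956343/159813206 ≈ -0.17493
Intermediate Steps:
D = -1140 (D = -(-12)*(-49 - 46) = -(-12)*(-95) = -1/3*3420 = -1140)
6629/(-44678) + D/42924 = 6629/(-44678) - 1140/42924 = 6629*(-1/44678) - 1140*1/42924 = -6629/44678 - 95/3577 = -27956343/159813206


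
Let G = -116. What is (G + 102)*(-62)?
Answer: 868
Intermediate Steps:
(G + 102)*(-62) = (-116 + 102)*(-62) = -14*(-62) = 868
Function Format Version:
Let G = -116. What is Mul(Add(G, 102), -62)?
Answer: 868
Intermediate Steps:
Mul(Add(G, 102), -62) = Mul(Add(-116, 102), -62) = Mul(-14, -62) = 868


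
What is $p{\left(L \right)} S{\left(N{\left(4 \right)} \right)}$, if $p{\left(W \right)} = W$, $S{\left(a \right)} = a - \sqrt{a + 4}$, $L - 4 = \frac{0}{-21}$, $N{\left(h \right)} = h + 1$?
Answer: $8$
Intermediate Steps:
$N{\left(h \right)} = 1 + h$
$L = 4$ ($L = 4 + \frac{0}{-21} = 4 + 0 \left(- \frac{1}{21}\right) = 4 + 0 = 4$)
$S{\left(a \right)} = a - \sqrt{4 + a}$
$p{\left(L \right)} S{\left(N{\left(4 \right)} \right)} = 4 \left(\left(1 + 4\right) - \sqrt{4 + \left(1 + 4\right)}\right) = 4 \left(5 - \sqrt{4 + 5}\right) = 4 \left(5 - \sqrt{9}\right) = 4 \left(5 - 3\right) = 4 \cdot 2 = 8$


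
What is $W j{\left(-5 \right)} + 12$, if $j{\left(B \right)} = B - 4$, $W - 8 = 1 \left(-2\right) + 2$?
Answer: $-60$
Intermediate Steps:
$W = 8$ ($W = 8 + \left(1 \left(-2\right) + 2\right) = 8 + \left(-2 + 2\right) = 8 + 0 = 8$)
$j{\left(B \right)} = -4 + B$
$W j{\left(-5 \right)} + 12 = 8 \left(-4 - 5\right) + 12 = 8 \left(-9\right) + 12 = -72 + 12 = -60$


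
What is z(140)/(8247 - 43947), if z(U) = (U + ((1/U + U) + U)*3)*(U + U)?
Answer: -137203/17850 ≈ -7.6864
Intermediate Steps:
z(U) = 2*U*(3/U + 7*U) (z(U) = (U + ((U + 1/U) + U)*3)*(2*U) = (U + (1/U + 2*U)*3)*(2*U) = (U + (3/U + 6*U))*(2*U) = (3/U + 7*U)*(2*U) = 2*U*(3/U + 7*U))
z(140)/(8247 - 43947) = (6 + 14*140²)/(8247 - 43947) = (6 + 14*19600)/(-35700) = (6 + 274400)*(-1/35700) = 274406*(-1/35700) = -137203/17850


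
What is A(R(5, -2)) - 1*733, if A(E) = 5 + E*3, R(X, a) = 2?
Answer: -722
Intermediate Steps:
A(E) = 5 + 3*E
A(R(5, -2)) - 1*733 = (5 + 3*2) - 1*733 = (5 + 6) - 733 = 11 - 733 = -722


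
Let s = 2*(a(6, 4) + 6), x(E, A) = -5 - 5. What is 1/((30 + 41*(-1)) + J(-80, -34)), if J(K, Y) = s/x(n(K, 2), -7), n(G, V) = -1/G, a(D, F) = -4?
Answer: -5/57 ≈ -0.087719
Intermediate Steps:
x(E, A) = -10
s = 4 (s = 2*(-4 + 6) = 2*2 = 4)
J(K, Y) = -⅖ (J(K, Y) = 4/(-10) = 4*(-⅒) = -⅖)
1/((30 + 41*(-1)) + J(-80, -34)) = 1/((30 + 41*(-1)) - ⅖) = 1/((30 - 41) - ⅖) = 1/(-11 - ⅖) = 1/(-57/5) = -5/57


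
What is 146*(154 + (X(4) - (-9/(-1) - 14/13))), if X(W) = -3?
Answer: 271560/13 ≈ 20889.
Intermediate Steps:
146*(154 + (X(4) - (-9/(-1) - 14/13))) = 146*(154 + (-3 - (-9/(-1) - 14/13))) = 146*(154 + (-3 - (-9*(-1) - 14*1/13))) = 146*(154 + (-3 - (9 - 14/13))) = 146*(154 + (-3 - 1*103/13)) = 146*(154 + (-3 - 103/13)) = 146*(154 - 142/13) = 146*(1860/13) = 271560/13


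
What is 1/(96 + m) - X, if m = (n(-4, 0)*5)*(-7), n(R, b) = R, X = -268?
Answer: 63249/236 ≈ 268.00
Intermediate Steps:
m = 140 (m = -4*5*(-7) = -20*(-7) = 140)
1/(96 + m) - X = 1/(96 + 140) - 1*(-268) = 1/236 + 268 = 63249/236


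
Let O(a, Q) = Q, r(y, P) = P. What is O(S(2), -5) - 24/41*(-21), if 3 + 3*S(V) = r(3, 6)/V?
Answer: 299/41 ≈ 7.2927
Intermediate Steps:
S(V) = -1 + 2/V (S(V) = -1 + (6/V)/3 = -1 + 2/V)
O(S(2), -5) - 24/41*(-21) = -5 - 24/41*(-21) = -5 + 504/41 = 299/41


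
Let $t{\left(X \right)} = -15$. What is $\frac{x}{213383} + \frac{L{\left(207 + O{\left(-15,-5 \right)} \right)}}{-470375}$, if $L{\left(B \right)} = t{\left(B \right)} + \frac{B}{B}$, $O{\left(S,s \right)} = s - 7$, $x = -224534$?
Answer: $- \frac{105612192888}{100370028625} \approx -1.0522$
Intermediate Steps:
$O{\left(S,s \right)} = -7 + s$
$L{\left(B \right)} = -14$ ($L{\left(B \right)} = -15 + \frac{B}{B} = -15 + 1 = -14$)
$\frac{x}{213383} + \frac{L{\left(207 + O{\left(-15,-5 \right)} \right)}}{-470375} = - \frac{224534}{213383} - \frac{14}{-470375} = \left(-224534\right) \frac{1}{213383} - - \frac{14}{470375} = - \frac{224534}{213383} + \frac{14}{470375} = - \frac{105612192888}{100370028625}$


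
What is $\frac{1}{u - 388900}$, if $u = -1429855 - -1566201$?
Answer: $- \frac{1}{252554} \approx -3.9595 \cdot 10^{-6}$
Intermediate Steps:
$u = 136346$ ($u = -1429855 + 1566201 = 136346$)
$\frac{1}{u - 388900} = \frac{1}{136346 - 388900} = \frac{1}{-252554} = - \frac{1}{252554}$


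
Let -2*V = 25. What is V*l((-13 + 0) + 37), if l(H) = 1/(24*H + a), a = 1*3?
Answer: -25/1158 ≈ -0.021589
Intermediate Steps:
V = -25/2 (V = -½*25 = -25/2 ≈ -12.500)
a = 3
l(H) = 1/(3 + 24*H) (l(H) = 1/(24*H + 3) = 1/(3 + 24*H))
V*l((-13 + 0) + 37) = -25/(6*(1 + 8*((-13 + 0) + 37))) = -25/(6*(1 + 8*(-13 + 37))) = -25/(6*(1 + 8*24)) = -25/(6*(1 + 192)) = -25/(6*193) = -25/2*1/579 = -25/1158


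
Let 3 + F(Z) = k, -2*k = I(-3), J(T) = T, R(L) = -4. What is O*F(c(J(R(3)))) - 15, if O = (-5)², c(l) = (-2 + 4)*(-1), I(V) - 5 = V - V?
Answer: -305/2 ≈ -152.50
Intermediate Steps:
I(V) = 5 (I(V) = 5 + (V - V) = 5 + 0 = 5)
k = -5/2 (k = -½*5 = -5/2 ≈ -2.5000)
c(l) = -2 (c(l) = 2*(-1) = -2)
O = 25
F(Z) = -11/2 (F(Z) = -3 - 5/2 = -11/2)
O*F(c(J(R(3)))) - 15 = 25*(-11/2) - 15 = -275/2 - 15 = -305/2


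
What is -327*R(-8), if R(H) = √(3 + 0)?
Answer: -327*√3 ≈ -566.38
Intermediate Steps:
R(H) = √3
-327*R(-8) = -327*√3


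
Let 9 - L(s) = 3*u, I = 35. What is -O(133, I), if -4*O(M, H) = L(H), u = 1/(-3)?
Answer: 5/2 ≈ 2.5000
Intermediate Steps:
u = -⅓ ≈ -0.33333
L(s) = 10 (L(s) = 9 - 3*(-1)/3 = 9 - 1*(-1) = 9 + 1 = 10)
O(M, H) = -5/2 (O(M, H) = -¼*10 = -5/2)
-O(133, I) = -1*(-5/2) = 5/2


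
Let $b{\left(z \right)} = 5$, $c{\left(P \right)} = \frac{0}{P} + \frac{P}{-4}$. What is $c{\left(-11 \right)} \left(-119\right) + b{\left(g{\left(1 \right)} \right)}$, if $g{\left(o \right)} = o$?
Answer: $- \frac{1289}{4} \approx -322.25$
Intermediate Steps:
$c{\left(P \right)} = - \frac{P}{4}$ ($c{\left(P \right)} = 0 + P \left(- \frac{1}{4}\right) = 0 - \frac{P}{4} = - \frac{P}{4}$)
$c{\left(-11 \right)} \left(-119\right) + b{\left(g{\left(1 \right)} \right)} = \left(- \frac{1}{4}\right) \left(-11\right) \left(-119\right) + 5 = \frac{11}{4} \left(-119\right) + 5 = - \frac{1309}{4} + 5 = - \frac{1289}{4}$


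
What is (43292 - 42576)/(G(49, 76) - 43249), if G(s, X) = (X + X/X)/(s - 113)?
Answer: -45824/2768013 ≈ -0.016555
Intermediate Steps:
G(s, X) = (1 + X)/(-113 + s) (G(s, X) = (X + 1)/(-113 + s) = (1 + X)/(-113 + s))
(43292 - 42576)/(G(49, 76) - 43249) = (43292 - 42576)/((1 + 76)/(-113 + 49) - 43249) = 716/(77/(-64) - 43249) = 716/(-1/64*77 - 43249) = 716/(-77/64 - 43249) = 716/(-2768013/64) = 716*(-64/2768013) = -45824/2768013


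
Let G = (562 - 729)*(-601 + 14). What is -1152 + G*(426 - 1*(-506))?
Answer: 91361876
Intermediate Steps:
G = 98029 (G = -167*(-587) = 98029)
-1152 + G*(426 - 1*(-506)) = -1152 + 98029*(426 - 1*(-506)) = -1152 + 98029*(426 + 506) = -1152 + 98029*932 = -1152 + 91363028 = 91361876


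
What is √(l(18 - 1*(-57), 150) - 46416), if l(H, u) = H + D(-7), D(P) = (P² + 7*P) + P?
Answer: 2*I*√11587 ≈ 215.29*I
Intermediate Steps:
D(P) = P² + 8*P
l(H, u) = -7 + H (l(H, u) = H - 7*(8 - 7) = H - 7*1 = H - 7 = -7 + H)
√(l(18 - 1*(-57), 150) - 46416) = √((-7 + (18 - 1*(-57))) - 46416) = √((-7 + (18 + 57)) - 46416) = √((-7 + 75) - 46416) = √(68 - 46416) = √(-46348) = 2*I*√11587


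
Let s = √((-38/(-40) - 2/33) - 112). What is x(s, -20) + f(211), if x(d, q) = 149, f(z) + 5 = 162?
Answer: 306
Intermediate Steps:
s = I*√12099945/330 (s = √((-38*(-1/40) - 2*1/33) - 112) = √((19/20 - 2/33) - 112) = √(587/660 - 112) = √(-73333/660) = I*√12099945/330 ≈ 10.541*I)
f(z) = 157 (f(z) = -5 + 162 = 157)
x(s, -20) + f(211) = 149 + 157 = 306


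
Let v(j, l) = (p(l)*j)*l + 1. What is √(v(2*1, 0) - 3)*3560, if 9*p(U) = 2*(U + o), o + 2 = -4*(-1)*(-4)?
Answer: 3560*I*√2 ≈ 5034.6*I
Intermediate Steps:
o = -18 (o = -2 - 4*(-1)*(-4) = -2 + 4*(-4) = -2 - 16 = -18)
p(U) = -4 + 2*U/9 (p(U) = (2*(U - 18))/9 = (2*(-18 + U))/9 = (-36 + 2*U)/9 = -4 + 2*U/9)
v(j, l) = 1 + j*l*(-4 + 2*l/9) (v(j, l) = ((-4 + 2*l/9)*j)*l + 1 = (j*(-4 + 2*l/9))*l + 1 = j*l*(-4 + 2*l/9) + 1 = 1 + j*l*(-4 + 2*l/9))
√(v(2*1, 0) - 3)*3560 = √((1 + (2/9)*(2*1)*0*(-18 + 0)) - 3)*3560 = √((1 + (2/9)*2*0*(-18)) - 3)*3560 = √((1 + 0) - 3)*3560 = √(1 - 3)*3560 = √(-2)*3560 = (I*√2)*3560 = 3560*I*√2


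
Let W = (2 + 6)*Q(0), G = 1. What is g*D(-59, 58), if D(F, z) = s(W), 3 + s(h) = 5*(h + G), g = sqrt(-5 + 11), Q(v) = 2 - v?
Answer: 82*sqrt(6) ≈ 200.86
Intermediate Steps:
W = 16 (W = (2 + 6)*(2 - 1*0) = 8*(2 + 0) = 8*2 = 16)
g = sqrt(6) ≈ 2.4495
s(h) = 2 + 5*h (s(h) = -3 + 5*(h + 1) = -3 + 5*(1 + h) = -3 + (5 + 5*h) = 2 + 5*h)
D(F, z) = 82 (D(F, z) = 2 + 5*16 = 2 + 80 = 82)
g*D(-59, 58) = sqrt(6)*82 = 82*sqrt(6)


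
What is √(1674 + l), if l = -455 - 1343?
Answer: 2*I*√31 ≈ 11.136*I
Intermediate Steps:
l = -1798
√(1674 + l) = √(1674 - 1798) = √(-124) = 2*I*√31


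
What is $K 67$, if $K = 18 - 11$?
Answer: $469$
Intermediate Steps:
$K = 7$
$K 67 = 7 \cdot 67 = 469$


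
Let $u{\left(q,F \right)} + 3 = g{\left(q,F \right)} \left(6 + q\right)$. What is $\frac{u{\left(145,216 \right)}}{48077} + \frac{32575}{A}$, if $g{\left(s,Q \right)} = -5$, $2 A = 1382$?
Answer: $\frac{1565584497}{33221207} \approx 47.126$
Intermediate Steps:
$A = 691$ ($A = \frac{1}{2} \cdot 1382 = 691$)
$u{\left(q,F \right)} = -33 - 5 q$ ($u{\left(q,F \right)} = -3 - 5 \left(6 + q\right) = -3 - \left(30 + 5 q\right) = -33 - 5 q$)
$\frac{u{\left(145,216 \right)}}{48077} + \frac{32575}{A} = \frac{-33 - 725}{48077} + \frac{32575}{691} = \left(-33 - 725\right) \frac{1}{48077} + 32575 \cdot \frac{1}{691} = \left(-758\right) \frac{1}{48077} + \frac{32575}{691} = - \frac{758}{48077} + \frac{32575}{691} = \frac{1565584497}{33221207}$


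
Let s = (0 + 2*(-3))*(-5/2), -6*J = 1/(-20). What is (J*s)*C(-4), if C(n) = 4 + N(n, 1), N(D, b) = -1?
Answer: 3/8 ≈ 0.37500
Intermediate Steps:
J = 1/120 (J = -⅙/(-20) = -⅙*(-1/20) = 1/120 ≈ 0.0083333)
s = 15 (s = (0 - 6)*(-5*½) = -6*(-5/2) = 15)
C(n) = 3 (C(n) = 4 - 1 = 3)
(J*s)*C(-4) = ((1/120)*15)*3 = (⅛)*3 = 3/8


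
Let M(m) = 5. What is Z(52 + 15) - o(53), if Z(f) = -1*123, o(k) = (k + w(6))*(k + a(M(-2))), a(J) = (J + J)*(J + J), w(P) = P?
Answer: -9150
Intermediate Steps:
a(J) = 4*J² (a(J) = (2*J)*(2*J) = 4*J²)
o(k) = (6 + k)*(100 + k) (o(k) = (k + 6)*(k + 4*5²) = (6 + k)*(k + 4*25) = (6 + k)*(k + 100) = (6 + k)*(100 + k))
Z(f) = -123
Z(52 + 15) - o(53) = -123 - (600 + 53² + 106*53) = -123 - (600 + 2809 + 5618) = -123 - 1*9027 = -123 - 9027 = -9150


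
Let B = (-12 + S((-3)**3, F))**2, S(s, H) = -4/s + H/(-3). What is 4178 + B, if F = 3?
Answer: 3166171/729 ≈ 4343.2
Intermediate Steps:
S(s, H) = -4/s - H/3 (S(s, H) = -4/s + H*(-1/3) = -4/s - H/3)
B = 120409/729 (B = (-12 + (-4/((-3)**3) - 1/3*3))**2 = (-12 + (-4/(-27) - 1))**2 = (-12 + (-4*(-1/27) - 1))**2 = (-12 + (4/27 - 1))**2 = (-12 - 23/27)**2 = (-347/27)**2 = 120409/729 ≈ 165.17)
4178 + B = 4178 + 120409/729 = 3166171/729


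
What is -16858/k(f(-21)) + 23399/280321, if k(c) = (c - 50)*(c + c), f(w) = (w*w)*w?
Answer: 2015313546520/24171847443891 ≈ 0.083374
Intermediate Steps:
f(w) = w³ (f(w) = w²*w = w³)
k(c) = 2*c*(-50 + c) (k(c) = (-50 + c)*(2*c) = 2*c*(-50 + c))
-16858/k(f(-21)) + 23399/280321 = -16858*(-1/(18522*(-50 + (-21)³))) + 23399/280321 = -16858*(-1/(18522*(-50 - 9261))) + 23399*(1/280321) = -16858/(2*(-9261)*(-9311)) + 23399/280321 = -16858/172458342 + 23399/280321 = -16858*1/172458342 + 23399/280321 = -8429/86229171 + 23399/280321 = 2015313546520/24171847443891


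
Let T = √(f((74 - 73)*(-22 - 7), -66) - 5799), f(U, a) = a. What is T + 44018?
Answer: 44018 + I*√5865 ≈ 44018.0 + 76.583*I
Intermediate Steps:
T = I*√5865 (T = √(-66 - 5799) = √(-5865) = I*√5865 ≈ 76.583*I)
T + 44018 = I*√5865 + 44018 = 44018 + I*√5865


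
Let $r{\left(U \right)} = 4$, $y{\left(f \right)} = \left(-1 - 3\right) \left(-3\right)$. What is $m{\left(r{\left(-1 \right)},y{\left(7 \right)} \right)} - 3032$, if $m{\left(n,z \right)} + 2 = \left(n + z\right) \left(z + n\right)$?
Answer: $-2778$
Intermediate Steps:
$y{\left(f \right)} = 12$ ($y{\left(f \right)} = \left(-4\right) \left(-3\right) = 12$)
$m{\left(n,z \right)} = -2 + \left(n + z\right)^{2}$ ($m{\left(n,z \right)} = -2 + \left(n + z\right) \left(z + n\right) = -2 + \left(n + z\right) \left(n + z\right) = -2 + \left(n + z\right)^{2}$)
$m{\left(r{\left(-1 \right)},y{\left(7 \right)} \right)} - 3032 = \left(-2 + \left(4 + 12\right)^{2}\right) - 3032 = \left(-2 + 16^{2}\right) - 3032 = \left(-2 + 256\right) - 3032 = 254 - 3032 = -2778$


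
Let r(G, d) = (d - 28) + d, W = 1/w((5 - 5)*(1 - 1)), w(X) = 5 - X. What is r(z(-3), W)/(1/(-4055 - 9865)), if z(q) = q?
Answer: 384192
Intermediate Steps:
W = ⅕ (W = 1/(5 - (5 - 5)*(1 - 1)) = 1/(5 - 0*0) = 1/(5 - 1*0) = 1/(5 + 0) = 1/5 = ⅕ ≈ 0.20000)
r(G, d) = -28 + 2*d (r(G, d) = (-28 + d) + d = -28 + 2*d)
r(z(-3), W)/(1/(-4055 - 9865)) = (-28 + 2*(⅕))/(1/(-4055 - 9865)) = (-28 + ⅖)/(1/(-13920)) = -138/(5*(-1/13920)) = -138/5*(-13920) = 384192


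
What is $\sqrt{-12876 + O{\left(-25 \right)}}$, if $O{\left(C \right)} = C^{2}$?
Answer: $i \sqrt{12251} \approx 110.68 i$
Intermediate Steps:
$\sqrt{-12876 + O{\left(-25 \right)}} = \sqrt{-12876 + \left(-25\right)^{2}} = \sqrt{-12876 + 625} = \sqrt{-12251} = i \sqrt{12251}$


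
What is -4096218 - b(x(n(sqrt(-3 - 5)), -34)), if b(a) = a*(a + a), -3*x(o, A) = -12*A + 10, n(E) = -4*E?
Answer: -37215410/9 ≈ -4.1350e+6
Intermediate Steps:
x(o, A) = -10/3 + 4*A (x(o, A) = -(-12*A + 10)/3 = -(10 - 12*A)/3 = -10/3 + 4*A)
b(a) = 2*a**2 (b(a) = a*(2*a) = 2*a**2)
-4096218 - b(x(n(sqrt(-3 - 5)), -34)) = -4096218 - 2*(-10/3 + 4*(-34))**2 = -4096218 - 2*(-10/3 - 136)**2 = -4096218 - 2*(-418/3)**2 = -4096218 - 2*174724/9 = -4096218 - 1*349448/9 = -4096218 - 349448/9 = -37215410/9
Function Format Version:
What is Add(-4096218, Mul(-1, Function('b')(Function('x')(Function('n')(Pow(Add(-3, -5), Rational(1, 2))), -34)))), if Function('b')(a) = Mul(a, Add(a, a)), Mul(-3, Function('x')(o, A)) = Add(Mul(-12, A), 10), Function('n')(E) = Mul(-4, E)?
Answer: Rational(-37215410, 9) ≈ -4.1350e+6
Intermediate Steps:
Function('x')(o, A) = Add(Rational(-10, 3), Mul(4, A)) (Function('x')(o, A) = Mul(Rational(-1, 3), Add(Mul(-12, A), 10)) = Mul(Rational(-1, 3), Add(10, Mul(-12, A))) = Add(Rational(-10, 3), Mul(4, A)))
Function('b')(a) = Mul(2, Pow(a, 2)) (Function('b')(a) = Mul(a, Mul(2, a)) = Mul(2, Pow(a, 2)))
Add(-4096218, Mul(-1, Function('b')(Function('x')(Function('n')(Pow(Add(-3, -5), Rational(1, 2))), -34)))) = Add(-4096218, Mul(-1, Mul(2, Pow(Add(Rational(-10, 3), Mul(4, -34)), 2)))) = Add(-4096218, Mul(-1, Mul(2, Pow(Add(Rational(-10, 3), -136), 2)))) = Add(-4096218, Mul(-1, Mul(2, Pow(Rational(-418, 3), 2)))) = Add(-4096218, Mul(-1, Mul(2, Rational(174724, 9)))) = Add(-4096218, Mul(-1, Rational(349448, 9))) = Add(-4096218, Rational(-349448, 9)) = Rational(-37215410, 9)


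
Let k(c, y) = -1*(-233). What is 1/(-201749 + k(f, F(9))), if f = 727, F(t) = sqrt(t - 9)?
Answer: -1/201516 ≈ -4.9624e-6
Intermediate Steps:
F(t) = sqrt(-9 + t)
k(c, y) = 233
1/(-201749 + k(f, F(9))) = 1/(-201749 + 233) = 1/(-201516) = -1/201516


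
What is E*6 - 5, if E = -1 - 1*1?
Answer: -17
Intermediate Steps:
E = -2 (E = -1 - 1 = -2)
E*6 - 5 = -2*6 - 5 = -12 - 5 = -17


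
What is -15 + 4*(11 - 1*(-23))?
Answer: 121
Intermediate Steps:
-15 + 4*(11 - 1*(-23)) = -15 + 4*(11 + 23) = -15 + 4*34 = -15 + 136 = 121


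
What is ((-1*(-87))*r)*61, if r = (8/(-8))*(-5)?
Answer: 26535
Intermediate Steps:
r = 5 (r = (8*(-⅛))*(-5) = -1*(-5) = 5)
((-1*(-87))*r)*61 = (-1*(-87)*5)*61 = (87*5)*61 = 435*61 = 26535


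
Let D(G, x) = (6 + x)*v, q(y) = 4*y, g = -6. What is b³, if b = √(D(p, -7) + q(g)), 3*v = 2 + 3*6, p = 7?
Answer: -184*I*√69/9 ≈ -169.82*I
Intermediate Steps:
v = 20/3 (v = (2 + 3*6)/3 = (2 + 18)/3 = (⅓)*20 = 20/3 ≈ 6.6667)
D(G, x) = 40 + 20*x/3 (D(G, x) = (6 + x)*(20/3) = 40 + 20*x/3)
b = 2*I*√69/3 (b = √((40 + (20/3)*(-7)) + 4*(-6)) = √((40 - 140/3) - 24) = √(-20/3 - 24) = √(-92/3) = 2*I*√69/3 ≈ 5.5378*I)
b³ = (2*I*√69/3)³ = -184*I*√69/9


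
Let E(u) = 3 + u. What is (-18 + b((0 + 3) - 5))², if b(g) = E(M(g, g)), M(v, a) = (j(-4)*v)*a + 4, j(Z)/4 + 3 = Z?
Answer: 15129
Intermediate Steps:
j(Z) = -12 + 4*Z
M(v, a) = 4 - 28*a*v (M(v, a) = ((-12 + 4*(-4))*v)*a + 4 = ((-12 - 16)*v)*a + 4 = (-28*v)*a + 4 = -28*a*v + 4 = 4 - 28*a*v)
b(g) = 7 - 28*g² (b(g) = 3 + (4 - 28*g*g) = 3 + (4 - 28*g²) = 7 - 28*g²)
(-18 + b((0 + 3) - 5))² = (-18 + (7 - 28*((0 + 3) - 5)²))² = (-18 + (7 - 28*(3 - 5)²))² = (-18 + (7 - 28*(-2)²))² = (-18 + (7 - 28*4))² = (-18 + (7 - 112))² = (-18 - 105)² = (-123)² = 15129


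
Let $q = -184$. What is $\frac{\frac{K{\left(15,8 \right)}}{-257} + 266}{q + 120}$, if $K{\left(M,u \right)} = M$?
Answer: $- \frac{68347}{16448} \approx -4.1553$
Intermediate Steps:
$\frac{\frac{K{\left(15,8 \right)}}{-257} + 266}{q + 120} = \frac{\frac{15}{-257} + 266}{-184 + 120} = \frac{15 \left(- \frac{1}{257}\right) + 266}{-64} = \left(- \frac{15}{257} + 266\right) \left(- \frac{1}{64}\right) = \frac{68347}{257} \left(- \frac{1}{64}\right) = - \frac{68347}{16448}$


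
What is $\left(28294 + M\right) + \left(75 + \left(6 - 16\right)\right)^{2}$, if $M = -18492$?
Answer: $14027$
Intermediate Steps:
$\left(28294 + M\right) + \left(75 + \left(6 - 16\right)\right)^{2} = \left(28294 - 18492\right) + \left(75 + \left(6 - 16\right)\right)^{2} = 9802 + \left(75 + \left(6 - 16\right)\right)^{2} = 9802 + \left(75 - 10\right)^{2} = 9802 + 65^{2} = 9802 + 4225 = 14027$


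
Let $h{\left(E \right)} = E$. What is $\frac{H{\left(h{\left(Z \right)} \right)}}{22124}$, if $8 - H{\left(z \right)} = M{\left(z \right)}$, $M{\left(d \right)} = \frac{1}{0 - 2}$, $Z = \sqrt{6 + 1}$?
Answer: $\frac{17}{44248} \approx 0.0003842$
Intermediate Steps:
$Z = \sqrt{7} \approx 2.6458$
$M{\left(d \right)} = - \frac{1}{2}$ ($M{\left(d \right)} = \frac{1}{-2} = - \frac{1}{2}$)
$H{\left(z \right)} = \frac{17}{2}$ ($H{\left(z \right)} = 8 - - \frac{1}{2} = 8 + \frac{1}{2} = \frac{17}{2}$)
$\frac{H{\left(h{\left(Z \right)} \right)}}{22124} = \frac{17}{2 \cdot 22124} = \frac{17}{2} \cdot \frac{1}{22124} = \frac{17}{44248}$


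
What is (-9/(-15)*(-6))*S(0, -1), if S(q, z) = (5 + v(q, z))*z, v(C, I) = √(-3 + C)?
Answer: 18 + 18*I*√3/5 ≈ 18.0 + 6.2354*I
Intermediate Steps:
S(q, z) = z*(5 + √(-3 + q)) (S(q, z) = (5 + √(-3 + q))*z = z*(5 + √(-3 + q)))
(-9/(-15)*(-6))*S(0, -1) = (-9/(-15)*(-6))*(-(5 + √(-3 + 0))) = (-9*(-1/15)*(-6))*(-(5 + √(-3))) = ((⅗)*(-6))*(-(5 + I*√3)) = -18*(-5 - I*√3)/5 = 18 + 18*I*√3/5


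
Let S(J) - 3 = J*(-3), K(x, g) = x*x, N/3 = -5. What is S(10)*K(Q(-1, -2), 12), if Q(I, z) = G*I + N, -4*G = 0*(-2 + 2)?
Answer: -6075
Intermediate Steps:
G = 0 (G = -0*(-2 + 2) = -0*0 = -¼*0 = 0)
N = -15 (N = 3*(-5) = -15)
Q(I, z) = -15 (Q(I, z) = 0*I - 15 = 0 - 15 = -15)
K(x, g) = x²
S(J) = 3 - 3*J (S(J) = 3 + J*(-3) = 3 - 3*J)
S(10)*K(Q(-1, -2), 12) = (3 - 3*10)*(-15)² = (3 - 30)*225 = -27*225 = -6075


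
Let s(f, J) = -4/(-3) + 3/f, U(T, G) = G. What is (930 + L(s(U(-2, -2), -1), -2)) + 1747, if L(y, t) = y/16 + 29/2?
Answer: 258383/96 ≈ 2691.5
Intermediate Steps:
s(f, J) = 4/3 + 3/f (s(f, J) = -4*(-1/3) + 3/f = 4/3 + 3/f)
L(y, t) = 29/2 + y/16 (L(y, t) = y*(1/16) + 29*(1/2) = y/16 + 29/2 = 29/2 + y/16)
(930 + L(s(U(-2, -2), -1), -2)) + 1747 = (930 + (29/2 + (4/3 + 3/(-2))/16)) + 1747 = (930 + (29/2 + (4/3 + 3*(-1/2))/16)) + 1747 = (930 + (29/2 + (4/3 - 3/2)/16)) + 1747 = (930 + (29/2 + (1/16)*(-1/6))) + 1747 = (930 + (29/2 - 1/96)) + 1747 = (930 + 1391/96) + 1747 = 90671/96 + 1747 = 258383/96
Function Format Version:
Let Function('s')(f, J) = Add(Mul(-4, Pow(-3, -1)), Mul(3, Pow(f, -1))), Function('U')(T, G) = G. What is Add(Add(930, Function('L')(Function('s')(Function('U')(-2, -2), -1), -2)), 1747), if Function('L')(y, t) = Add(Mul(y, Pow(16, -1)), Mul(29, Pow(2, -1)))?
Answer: Rational(258383, 96) ≈ 2691.5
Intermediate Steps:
Function('s')(f, J) = Add(Rational(4, 3), Mul(3, Pow(f, -1))) (Function('s')(f, J) = Add(Mul(-4, Rational(-1, 3)), Mul(3, Pow(f, -1))) = Add(Rational(4, 3), Mul(3, Pow(f, -1))))
Function('L')(y, t) = Add(Rational(29, 2), Mul(Rational(1, 16), y)) (Function('L')(y, t) = Add(Mul(y, Rational(1, 16)), Mul(29, Rational(1, 2))) = Add(Mul(Rational(1, 16), y), Rational(29, 2)) = Add(Rational(29, 2), Mul(Rational(1, 16), y)))
Add(Add(930, Function('L')(Function('s')(Function('U')(-2, -2), -1), -2)), 1747) = Add(Add(930, Add(Rational(29, 2), Mul(Rational(1, 16), Add(Rational(4, 3), Mul(3, Pow(-2, -1)))))), 1747) = Add(Add(930, Add(Rational(29, 2), Mul(Rational(1, 16), Add(Rational(4, 3), Mul(3, Rational(-1, 2)))))), 1747) = Add(Add(930, Add(Rational(29, 2), Mul(Rational(1, 16), Add(Rational(4, 3), Rational(-3, 2))))), 1747) = Add(Add(930, Add(Rational(29, 2), Mul(Rational(1, 16), Rational(-1, 6)))), 1747) = Add(Add(930, Add(Rational(29, 2), Rational(-1, 96))), 1747) = Add(Add(930, Rational(1391, 96)), 1747) = Add(Rational(90671, 96), 1747) = Rational(258383, 96)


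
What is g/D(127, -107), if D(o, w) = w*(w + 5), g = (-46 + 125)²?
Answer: 6241/10914 ≈ 0.57183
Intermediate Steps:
g = 6241 (g = 79² = 6241)
D(o, w) = w*(5 + w)
g/D(127, -107) = 6241/((-107*(5 - 107))) = 6241/((-107*(-102))) = 6241/10914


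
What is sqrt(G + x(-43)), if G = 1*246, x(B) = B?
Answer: sqrt(203) ≈ 14.248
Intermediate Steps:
G = 246
sqrt(G + x(-43)) = sqrt(246 - 43) = sqrt(203)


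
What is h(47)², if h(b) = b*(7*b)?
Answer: 239104369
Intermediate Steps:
h(b) = 7*b²
h(47)² = (7*47²)² = (7*2209)² = 15463² = 239104369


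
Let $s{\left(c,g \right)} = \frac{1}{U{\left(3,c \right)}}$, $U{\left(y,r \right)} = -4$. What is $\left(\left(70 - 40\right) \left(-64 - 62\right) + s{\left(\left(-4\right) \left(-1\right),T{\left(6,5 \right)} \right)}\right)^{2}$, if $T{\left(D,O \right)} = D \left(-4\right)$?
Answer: $\frac{228644641}{16} \approx 1.429 \cdot 10^{7}$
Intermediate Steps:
$T{\left(D,O \right)} = - 4 D$
$s{\left(c,g \right)} = - \frac{1}{4}$ ($s{\left(c,g \right)} = \frac{1}{-4} = - \frac{1}{4}$)
$\left(\left(70 - 40\right) \left(-64 - 62\right) + s{\left(\left(-4\right) \left(-1\right),T{\left(6,5 \right)} \right)}\right)^{2} = \left(\left(70 - 40\right) \left(-64 - 62\right) - \frac{1}{4}\right)^{2} = \left(30 \left(-126\right) - \frac{1}{4}\right)^{2} = \left(-3780 - \frac{1}{4}\right)^{2} = \left(- \frac{15121}{4}\right)^{2} = \frac{228644641}{16}$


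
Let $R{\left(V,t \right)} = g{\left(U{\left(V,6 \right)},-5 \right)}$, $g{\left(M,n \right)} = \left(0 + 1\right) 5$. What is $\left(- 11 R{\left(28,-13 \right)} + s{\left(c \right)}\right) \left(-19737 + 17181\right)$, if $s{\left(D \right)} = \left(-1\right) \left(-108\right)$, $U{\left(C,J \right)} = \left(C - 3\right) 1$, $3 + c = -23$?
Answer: $-135468$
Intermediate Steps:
$c = -26$ ($c = -3 - 23 = -26$)
$U{\left(C,J \right)} = -3 + C$ ($U{\left(C,J \right)} = \left(-3 + C\right) 1 = -3 + C$)
$g{\left(M,n \right)} = 5$ ($g{\left(M,n \right)} = 1 \cdot 5 = 5$)
$R{\left(V,t \right)} = 5$
$s{\left(D \right)} = 108$
$\left(- 11 R{\left(28,-13 \right)} + s{\left(c \right)}\right) \left(-19737 + 17181\right) = \left(\left(-11\right) 5 + 108\right) \left(-19737 + 17181\right) = \left(-55 + 108\right) \left(-2556\right) = 53 \left(-2556\right) = -135468$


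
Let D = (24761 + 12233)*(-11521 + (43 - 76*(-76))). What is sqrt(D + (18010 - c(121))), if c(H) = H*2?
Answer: 6*I*sqrt(5858945) ≈ 14523.0*I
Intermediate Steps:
c(H) = 2*H
D = -210939788 (D = 36994*(-11521 + (43 + 5776)) = 36994*(-11521 + 5819) = 36994*(-5702) = -210939788)
sqrt(D + (18010 - c(121))) = sqrt(-210939788 + (18010 - 2*121)) = sqrt(-210939788 + (18010 - 1*242)) = sqrt(-210939788 + (18010 - 242)) = sqrt(-210939788 + 17768) = sqrt(-210922020) = 6*I*sqrt(5858945)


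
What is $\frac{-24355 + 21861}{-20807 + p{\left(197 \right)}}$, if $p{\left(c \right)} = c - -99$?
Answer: $\frac{58}{477} \approx 0.12159$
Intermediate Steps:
$p{\left(c \right)} = 99 + c$ ($p{\left(c \right)} = c + 99 = 99 + c$)
$\frac{-24355 + 21861}{-20807 + p{\left(197 \right)}} = \frac{-24355 + 21861}{-20807 + \left(99 + 197\right)} = - \frac{2494}{-20807 + 296} = - \frac{2494}{-20511} = \left(-2494\right) \left(- \frac{1}{20511}\right) = \frac{58}{477}$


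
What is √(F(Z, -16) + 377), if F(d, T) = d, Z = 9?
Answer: √386 ≈ 19.647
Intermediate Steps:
√(F(Z, -16) + 377) = √(9 + 377) = √386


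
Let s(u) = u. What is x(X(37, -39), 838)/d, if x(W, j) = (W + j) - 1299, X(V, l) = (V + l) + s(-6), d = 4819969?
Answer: -67/688567 ≈ -9.7304e-5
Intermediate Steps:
X(V, l) = -6 + V + l (X(V, l) = (V + l) - 6 = -6 + V + l)
x(W, j) = -1299 + W + j
x(X(37, -39), 838)/d = (-1299 + (-6 + 37 - 39) + 838)/4819969 = (-1299 - 8 + 838)*(1/4819969) = -469*1/4819969 = -67/688567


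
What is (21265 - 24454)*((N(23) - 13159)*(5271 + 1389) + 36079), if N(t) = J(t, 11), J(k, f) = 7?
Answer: 279216852549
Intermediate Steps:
N(t) = 7
(21265 - 24454)*((N(23) - 13159)*(5271 + 1389) + 36079) = (21265 - 24454)*((7 - 13159)*(5271 + 1389) + 36079) = -3189*(-13152*6660 + 36079) = -3189*(-87592320 + 36079) = -3189*(-87556241) = 279216852549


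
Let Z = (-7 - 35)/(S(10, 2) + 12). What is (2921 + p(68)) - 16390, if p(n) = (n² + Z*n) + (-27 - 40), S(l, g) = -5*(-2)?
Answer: -99460/11 ≈ -9041.8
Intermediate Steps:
S(l, g) = 10
Z = -21/11 (Z = (-7 - 35)/(10 + 12) = -42/22 = -42*1/22 = -21/11 ≈ -1.9091)
p(n) = -67 + n² - 21*n/11 (p(n) = (n² - 21*n/11) + (-27 - 40) = (n² - 21*n/11) - 67 = -67 + n² - 21*n/11)
(2921 + p(68)) - 16390 = (2921 + (-67 + 68² - 21/11*68)) - 16390 = (2921 + (-67 + 4624 - 1428/11)) - 16390 = (2921 + 48699/11) - 16390 = 80830/11 - 16390 = -99460/11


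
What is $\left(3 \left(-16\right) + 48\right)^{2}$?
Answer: $0$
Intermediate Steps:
$\left(3 \left(-16\right) + 48\right)^{2} = \left(-48 + 48\right)^{2} = 0^{2} = 0$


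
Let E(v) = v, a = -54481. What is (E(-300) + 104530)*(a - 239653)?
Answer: -30657586820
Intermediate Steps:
(E(-300) + 104530)*(a - 239653) = (-300 + 104530)*(-54481 - 239653) = 104230*(-294134) = -30657586820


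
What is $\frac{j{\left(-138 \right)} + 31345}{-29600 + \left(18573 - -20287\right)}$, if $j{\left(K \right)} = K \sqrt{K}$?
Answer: $\frac{6269}{1852} - \frac{69 i \sqrt{138}}{4630} \approx 3.385 - 0.17507 i$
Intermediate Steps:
$j{\left(K \right)} = K^{\frac{3}{2}}$
$\frac{j{\left(-138 \right)} + 31345}{-29600 + \left(18573 - -20287\right)} = \frac{\left(-138\right)^{\frac{3}{2}} + 31345}{-29600 + \left(18573 - -20287\right)} = \frac{- 138 i \sqrt{138} + 31345}{-29600 + \left(18573 + 20287\right)} = \frac{31345 - 138 i \sqrt{138}}{-29600 + 38860} = \frac{31345 - 138 i \sqrt{138}}{9260} = \left(31345 - 138 i \sqrt{138}\right) \frac{1}{9260} = \frac{6269}{1852} - \frac{69 i \sqrt{138}}{4630}$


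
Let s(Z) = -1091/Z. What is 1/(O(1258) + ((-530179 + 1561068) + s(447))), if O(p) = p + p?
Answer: 447/461930944 ≈ 9.6768e-7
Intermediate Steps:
O(p) = 2*p
1/(O(1258) + ((-530179 + 1561068) + s(447))) = 1/(2*1258 + ((-530179 + 1561068) - 1091/447)) = 1/(2516 + (1030889 - 1091*1/447)) = 1/(2516 + (1030889 - 1091/447)) = 1/(2516 + 460806292/447) = 1/(461930944/447) = 447/461930944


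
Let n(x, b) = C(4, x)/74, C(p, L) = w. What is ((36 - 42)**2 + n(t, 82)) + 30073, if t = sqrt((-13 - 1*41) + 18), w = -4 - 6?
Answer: 1114028/37 ≈ 30109.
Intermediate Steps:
w = -10
C(p, L) = -10
t = 6*I (t = sqrt((-13 - 41) + 18) = sqrt(-54 + 18) = sqrt(-36) = 6*I ≈ 6.0*I)
n(x, b) = -5/37 (n(x, b) = -10/74 = -10*1/74 = -5/37)
((36 - 42)**2 + n(t, 82)) + 30073 = ((36 - 42)**2 - 5/37) + 30073 = ((-6)**2 - 5/37) + 30073 = (36 - 5/37) + 30073 = 1327/37 + 30073 = 1114028/37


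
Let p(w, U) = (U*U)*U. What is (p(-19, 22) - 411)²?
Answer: 104796169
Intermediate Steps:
p(w, U) = U³ (p(w, U) = U²*U = U³)
(p(-19, 22) - 411)² = (22³ - 411)² = (10648 - 411)² = 10237² = 104796169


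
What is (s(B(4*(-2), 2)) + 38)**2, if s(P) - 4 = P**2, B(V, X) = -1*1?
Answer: 1849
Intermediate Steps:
B(V, X) = -1
s(P) = 4 + P**2
(s(B(4*(-2), 2)) + 38)**2 = ((4 + (-1)**2) + 38)**2 = ((4 + 1) + 38)**2 = (5 + 38)**2 = 43**2 = 1849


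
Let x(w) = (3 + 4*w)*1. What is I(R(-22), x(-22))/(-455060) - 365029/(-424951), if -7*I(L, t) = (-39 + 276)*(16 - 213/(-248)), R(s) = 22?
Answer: 288788210611687/335704558776160 ≈ 0.86024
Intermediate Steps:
x(w) = 3 + 4*w
I(L, t) = -990897/1736 (I(L, t) = -(-39 + 276)*(16 - 213/(-248))/7 = -237*(16 - 213*(-1/248))/7 = -237*(16 + 213/248)/7 = -237*4181/(7*248) = -1/7*990897/248 = -990897/1736)
I(R(-22), x(-22))/(-455060) - 365029/(-424951) = -990897/1736/(-455060) - 365029/(-424951) = -990897/1736*(-1/455060) - 365029*(-1/424951) = 990897/789984160 + 365029/424951 = 288788210611687/335704558776160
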